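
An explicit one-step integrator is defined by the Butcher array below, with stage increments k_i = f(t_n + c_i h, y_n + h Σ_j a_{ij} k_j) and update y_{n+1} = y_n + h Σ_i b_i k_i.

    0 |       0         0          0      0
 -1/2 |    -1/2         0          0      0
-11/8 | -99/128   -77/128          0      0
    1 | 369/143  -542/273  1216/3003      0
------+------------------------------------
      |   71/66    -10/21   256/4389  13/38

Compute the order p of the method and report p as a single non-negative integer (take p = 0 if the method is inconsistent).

b = (71/66, -10/21, 256/4389, 13/38)
c = (0, -1/2, -11/8, 1)
Ac = (0, 0, 77/256, 17/39)
Σ b_i: 71/66·1 + (-10/21)·1 + 256/4389·1 + 13/38·1 = 1 ✓
b·c: (-10/21)·(-1/2) + 256/4389·(-11/8) + 13/38·1 = 1/2 ✓
b·c²: (-10/21)·1/4 + 256/4389·121/64 + 13/38·1 = 1/3 ✓
b·Ac: 256/4389·77/256 + 13/38·17/39 = 1/6 ✓
b·c³: (-10/21)·(-1/8) + 256/4389·(-1331/512) + 13/38·1 = 1/4 ✓
b·(c∘Ac): 256/4389·(-847/2048) + 13/38·17/39 = 1/8 ✓
b·Ac²: 256/4389·(-77/512) + 13/38·7/26 = 1/12 ✓
b·A²c: 13/38·19/156 = 1/24 ✓; 4 stages ⇒ order 4.

4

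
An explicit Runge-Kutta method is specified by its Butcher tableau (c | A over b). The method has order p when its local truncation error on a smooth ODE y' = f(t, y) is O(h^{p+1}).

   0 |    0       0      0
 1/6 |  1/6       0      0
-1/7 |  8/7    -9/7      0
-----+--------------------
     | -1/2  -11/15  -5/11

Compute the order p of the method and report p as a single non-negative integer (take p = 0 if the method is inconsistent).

b = (-1/2, -11/15, -5/11)
c = (0, 1/6, -1/7)
Ac = (0, 0, -3/14)
Σ b_i: (-1/2)·1 + (-11/15)·1 + (-5/11)·1 = -557/330 ≠ 1 ⇒ order 0.

0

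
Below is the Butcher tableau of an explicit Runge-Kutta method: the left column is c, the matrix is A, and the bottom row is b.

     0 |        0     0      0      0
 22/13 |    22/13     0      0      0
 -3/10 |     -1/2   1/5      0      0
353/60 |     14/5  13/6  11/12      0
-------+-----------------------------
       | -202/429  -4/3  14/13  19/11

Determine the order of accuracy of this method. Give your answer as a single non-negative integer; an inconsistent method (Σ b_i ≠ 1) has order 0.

1

b = (-202/429, -4/3, 14/13, 19/11)
c = (0, 22/13, -3/10, 353/60)
Ac = (0, 0, 22/65, 407/120)
Σ b_i: (-202/429)·1 + (-4/3)·1 + 14/13·1 + 19/11·1 = 1 ✓
b·c: (-4/3)·22/13 + 14/13·(-3/10) + 19/11·353/60 = 65059/8580 ≠ 1/2 ⇒ order 1.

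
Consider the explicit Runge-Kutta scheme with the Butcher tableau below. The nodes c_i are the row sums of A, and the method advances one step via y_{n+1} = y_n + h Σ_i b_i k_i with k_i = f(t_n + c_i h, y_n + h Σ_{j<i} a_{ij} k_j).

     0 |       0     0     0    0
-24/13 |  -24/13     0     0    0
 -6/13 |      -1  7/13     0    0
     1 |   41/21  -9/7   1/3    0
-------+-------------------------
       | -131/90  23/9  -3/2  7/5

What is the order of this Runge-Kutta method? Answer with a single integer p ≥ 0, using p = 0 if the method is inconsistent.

b = (-131/90, 23/9, -3/2, 7/5)
c = (0, -24/13, -6/13, 1)
Ac = (0, 0, -168/169, 202/91)
Σ b_i: (-131/90)·1 + 23/9·1 + (-3/2)·1 + 7/5·1 = 1 ✓
b·c: 23/9·(-24/13) + (-3/2)·(-6/13) + 7/5·1 = -512/195 ≠ 1/2 ⇒ order 1.

1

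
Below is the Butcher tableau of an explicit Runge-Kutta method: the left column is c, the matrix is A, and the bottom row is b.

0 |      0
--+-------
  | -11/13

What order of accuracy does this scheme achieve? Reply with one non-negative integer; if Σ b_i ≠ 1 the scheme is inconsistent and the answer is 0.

b = (-11/13)
c = (0)
Σ b_i: (-11/13)·1 = -11/13 ≠ 1 ⇒ order 0.

0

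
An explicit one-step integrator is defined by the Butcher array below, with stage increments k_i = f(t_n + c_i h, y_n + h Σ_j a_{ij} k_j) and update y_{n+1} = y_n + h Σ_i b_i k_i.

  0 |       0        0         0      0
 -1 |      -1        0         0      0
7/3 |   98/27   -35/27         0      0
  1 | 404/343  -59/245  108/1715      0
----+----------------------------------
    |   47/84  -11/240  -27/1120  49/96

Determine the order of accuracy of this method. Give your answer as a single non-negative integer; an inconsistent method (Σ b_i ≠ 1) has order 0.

4

b = (47/84, -11/240, -27/1120, 49/96)
c = (0, -1, 7/3, 1)
Ac = (0, 0, 35/27, 19/49)
Σ b_i: 47/84·1 + (-11/240)·1 + (-27/1120)·1 + 49/96·1 = 1 ✓
b·c: (-11/240)·(-1) + (-27/1120)·7/3 + 49/96·1 = 1/2 ✓
b·c²: (-11/240)·1 + (-27/1120)·49/9 + 49/96·1 = 1/3 ✓
b·Ac: (-27/1120)·35/27 + 49/96·19/49 = 1/6 ✓
b·c³: (-11/240)·(-1) + (-27/1120)·343/27 + 49/96·1 = 1/4 ✓
b·(c∘Ac): (-27/1120)·245/81 + 49/96·19/49 = 1/8 ✓
b·Ac²: (-27/1120)·(-35/27) + 49/96·5/49 = 1/12 ✓
b·A²c: 49/96·4/49 = 1/24 ✓; 4 stages ⇒ order 4.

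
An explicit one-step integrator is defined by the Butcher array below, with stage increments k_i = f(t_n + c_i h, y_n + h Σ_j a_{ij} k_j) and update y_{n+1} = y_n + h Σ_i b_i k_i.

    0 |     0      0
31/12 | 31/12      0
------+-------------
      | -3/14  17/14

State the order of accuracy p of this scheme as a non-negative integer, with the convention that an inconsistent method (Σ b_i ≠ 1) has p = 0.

1

b = (-3/14, 17/14)
c = (0, 31/12)
Σ b_i: (-3/14)·1 + 17/14·1 = 1 ✓
b·c: 17/14·31/12 = 527/168 ≠ 1/2 ⇒ order 1.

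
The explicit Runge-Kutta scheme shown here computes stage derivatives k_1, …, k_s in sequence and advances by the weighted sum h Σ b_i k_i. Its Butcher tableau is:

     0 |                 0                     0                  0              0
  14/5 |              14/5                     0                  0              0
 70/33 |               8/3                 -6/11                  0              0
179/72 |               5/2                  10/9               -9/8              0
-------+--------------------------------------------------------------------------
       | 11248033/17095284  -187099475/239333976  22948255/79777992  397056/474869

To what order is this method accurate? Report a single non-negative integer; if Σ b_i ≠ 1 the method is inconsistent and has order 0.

b = (11248033/17095284, -187099475/239333976, 22948255/79777992, 397056/474869)
c = (0, 14/5, 70/33, 179/72)
Ac = (0, 0, -84/55, 287/396)
Σ b_i: 11248033/17095284·1 + (-187099475/239333976)·1 + 22948255/79777992·1 + 397056/474869·1 = 1 ✓
b·c: (-187099475/239333976)·14/5 + 22948255/79777992·70/33 + 397056/474869·179/72 = 1/2 ✓
b·c²: (-187099475/239333976)·196/25 + 22948255/79777992·4900/1089 + 397056/474869·32041/5184 = 1/3 ✓
b·Ac: 22948255/79777992·(-84/55) + 397056/474869·287/396 = 1/6 ✓
b·c³: (-187099475/239333976)·2744/125 + 22948255/79777992·343000/35937 + 397056/474869·5735339/373248 = -19895222059/12693248370 ≠ 1/4 ⇒ order 3.
b·(c∘Ac): 22948255/79777992·(-392/121) + 397056/474869·51373/28512 = 7367983/12821463 ≠ 1/8
b·Ac²: 22948255/79777992·(-1176/275) + 397056/474869·39739/10890 = 142687153/78353385 ≠ 1/12
b·A²c: 397056/474869·189/110 = 3411072/2374345 ≠ 1/24

3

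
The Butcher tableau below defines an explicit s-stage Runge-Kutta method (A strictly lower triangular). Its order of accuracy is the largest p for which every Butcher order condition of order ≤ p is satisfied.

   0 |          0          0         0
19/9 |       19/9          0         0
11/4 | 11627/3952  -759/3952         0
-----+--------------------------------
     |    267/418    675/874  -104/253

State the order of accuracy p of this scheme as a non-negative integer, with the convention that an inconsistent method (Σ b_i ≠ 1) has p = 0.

3

b = (267/418, 675/874, -104/253)
c = (0, 19/9, 11/4)
Ac = (0, 0, -253/624)
Σ b_i: 267/418·1 + 675/874·1 + (-104/253)·1 = 1 ✓
b·c: 675/874·19/9 + (-104/253)·11/4 = 1/2 ✓
b·c²: 675/874·361/81 + (-104/253)·121/16 = 1/3 ✓
b·Ac: (-104/253)·(-253/624) = 1/6 ✓; 3 stages ⇒ order 3.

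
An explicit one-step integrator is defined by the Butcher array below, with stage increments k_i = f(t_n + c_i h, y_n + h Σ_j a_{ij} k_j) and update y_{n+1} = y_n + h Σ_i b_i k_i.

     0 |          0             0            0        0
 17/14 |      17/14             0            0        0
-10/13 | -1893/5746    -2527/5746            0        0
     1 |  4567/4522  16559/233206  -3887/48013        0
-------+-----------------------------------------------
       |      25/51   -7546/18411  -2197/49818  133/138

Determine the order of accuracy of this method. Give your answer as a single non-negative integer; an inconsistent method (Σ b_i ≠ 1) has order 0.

4

b = (25/51, -7546/18411, -2197/49818, 133/138)
c = (0, 17/14, -10/13, 1)
Ac = (0, 0, -361/676, 79/532)
Σ b_i: 25/51·1 + (-7546/18411)·1 + (-2197/49818)·1 + 133/138·1 = 1 ✓
b·c: (-7546/18411)·17/14 + (-2197/49818)·(-10/13) + 133/138·1 = 1/2 ✓
b·c²: (-7546/18411)·289/196 + (-2197/49818)·100/169 + 133/138·1 = 1/3 ✓
b·Ac: (-2197/49818)·(-361/676) + 133/138·79/532 = 1/6 ✓
b·c³: (-7546/18411)·4913/2744 + (-2197/49818)·(-1000/2197) + 133/138·1 = 1/4 ✓
b·(c∘Ac): (-2197/49818)·1805/4394 + 133/138·79/532 = 1/8 ✓
b·Ac²: (-2197/49818)·(-6137/9464) + 133/138·423/7448 = 1/12 ✓
b·A²c: 133/138·23/532 = 1/24 ✓; 4 stages ⇒ order 4.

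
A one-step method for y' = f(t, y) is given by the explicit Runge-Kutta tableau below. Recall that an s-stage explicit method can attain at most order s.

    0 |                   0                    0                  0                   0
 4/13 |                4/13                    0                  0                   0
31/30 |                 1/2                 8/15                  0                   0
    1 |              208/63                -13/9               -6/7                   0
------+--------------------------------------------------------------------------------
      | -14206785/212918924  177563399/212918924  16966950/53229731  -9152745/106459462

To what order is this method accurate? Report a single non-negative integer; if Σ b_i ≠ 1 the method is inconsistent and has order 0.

b = (-14206785/212918924, 177563399/212918924, 16966950/53229731, -9152745/106459462)
c = (0, 4/13, 31/30, 1)
Ac = (0, 0, 32/195, -419/315)
Σ b_i: (-14206785/212918924)·1 + 177563399/212918924·1 + 16966950/53229731·1 + (-9152745/106459462)·1 = 1 ✓
b·c: 177563399/212918924·4/13 + 16966950/53229731·31/30 + (-9152745/106459462)·1 = 1/2 ✓
b·c²: 177563399/212918924·16/169 + 16966950/53229731·961/900 + (-9152745/106459462)·1 = 1/3 ✓
b·Ac: 16966950/53229731·32/195 + (-9152745/106459462)·(-419/315) = 1/6 ✓
b·c³: 177563399/212918924·64/2197 + 16966950/53229731·29791/27000 + (-9152745/106459462)·1 = 36123962809/124557570540 ≠ 1/4 ⇒ order 3.
b·(c∘Ac): 16966950/53229731·496/2925 + (-9152745/106459462)·(-419/315) = 17928865/106459462 ≠ 1/8
b·Ac²: 16966950/53229731·128/2535 + (-9152745/106459462)·(-43079/40950) = 4423390151/41519190180 ≠ 1/12
b·A²c: (-9152745/106459462)·(-64/455) = 8368224/691986503 ≠ 1/24

3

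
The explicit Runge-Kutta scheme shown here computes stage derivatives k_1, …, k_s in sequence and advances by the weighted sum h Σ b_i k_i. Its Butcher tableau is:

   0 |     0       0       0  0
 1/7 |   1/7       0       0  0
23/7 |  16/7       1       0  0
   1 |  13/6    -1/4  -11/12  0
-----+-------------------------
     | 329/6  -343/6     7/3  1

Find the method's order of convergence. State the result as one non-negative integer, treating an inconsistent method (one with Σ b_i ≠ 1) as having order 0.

b = (329/6, -343/6, 7/3, 1)
c = (0, 1/7, 23/7, 1)
Ac = (0, 0, 1/7, -64/21)
Σ b_i: 329/6·1 + (-343/6)·1 + 7/3·1 + 1·1 = 1 ✓
b·c: (-343/6)·1/7 + 7/3·23/7 + 1·1 = 1/2 ✓
b·c²: (-343/6)·1/49 + 7/3·529/49 + 1·1 = 1051/42 ≠ 1/3 ⇒ order 2.
b·Ac: 7/3·1/7 + 1·(-64/21) = -19/7 ≠ 1/6

2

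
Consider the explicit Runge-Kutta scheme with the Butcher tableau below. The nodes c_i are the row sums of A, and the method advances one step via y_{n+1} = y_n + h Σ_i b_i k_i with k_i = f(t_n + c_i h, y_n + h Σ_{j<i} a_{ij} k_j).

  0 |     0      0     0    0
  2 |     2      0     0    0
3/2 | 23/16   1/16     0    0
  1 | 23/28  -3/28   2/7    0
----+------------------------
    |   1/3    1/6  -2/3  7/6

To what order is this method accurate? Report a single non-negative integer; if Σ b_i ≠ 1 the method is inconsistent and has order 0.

b = (1/3, 1/6, -2/3, 7/6)
c = (0, 2, 3/2, 1)
Ac = (0, 0, 1/8, 3/14)
Σ b_i: 1/3·1 + 1/6·1 + (-2/3)·1 + 7/6·1 = 1 ✓
b·c: 1/6·2 + (-2/3)·3/2 + 7/6·1 = 1/2 ✓
b·c²: 1/6·4 + (-2/3)·9/4 + 7/6·1 = 1/3 ✓
b·Ac: (-2/3)·1/8 + 7/6·3/14 = 1/6 ✓
b·c³: 1/6·8 + (-2/3)·27/8 + 7/6·1 = 1/4 ✓
b·(c∘Ac): (-2/3)·3/16 + 7/6·3/14 = 1/8 ✓
b·Ac²: (-2/3)·1/4 + 7/6·3/14 = 1/12 ✓
b·A²c: 7/6·1/28 = 1/24 ✓; 4 stages ⇒ order 4.

4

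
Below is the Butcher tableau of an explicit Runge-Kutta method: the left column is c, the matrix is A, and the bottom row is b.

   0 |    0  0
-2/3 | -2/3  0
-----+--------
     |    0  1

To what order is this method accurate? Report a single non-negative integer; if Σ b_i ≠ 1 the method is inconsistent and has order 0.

b = (0, 1)
c = (0, -2/3)
Σ b_i: 1·1 = 1 ✓
b·c: 1·(-2/3) = -2/3 ≠ 1/2 ⇒ order 1.

1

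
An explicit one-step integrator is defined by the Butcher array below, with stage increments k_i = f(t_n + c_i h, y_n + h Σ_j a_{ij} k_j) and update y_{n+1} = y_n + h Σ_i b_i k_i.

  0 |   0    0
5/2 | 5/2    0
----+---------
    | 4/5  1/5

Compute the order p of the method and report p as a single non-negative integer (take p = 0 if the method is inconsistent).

b = (4/5, 1/5)
c = (0, 5/2)
Σ b_i: 4/5·1 + 1/5·1 = 1 ✓
b·c: 1/5·5/2 = 1/2 ✓; 2 stages ⇒ order 2.

2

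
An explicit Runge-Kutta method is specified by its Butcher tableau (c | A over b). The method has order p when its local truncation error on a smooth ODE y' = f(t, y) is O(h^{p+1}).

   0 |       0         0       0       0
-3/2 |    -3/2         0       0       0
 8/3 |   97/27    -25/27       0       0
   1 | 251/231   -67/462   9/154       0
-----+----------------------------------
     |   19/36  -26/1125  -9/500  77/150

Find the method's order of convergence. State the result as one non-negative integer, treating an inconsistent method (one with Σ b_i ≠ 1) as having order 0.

b = (19/36, -26/1125, -9/500, 77/150)
c = (0, -3/2, 8/3, 1)
Ac = (0, 0, 25/18, 115/308)
Σ b_i: 19/36·1 + (-26/1125)·1 + (-9/500)·1 + 77/150·1 = 1 ✓
b·c: (-26/1125)·(-3/2) + (-9/500)·8/3 + 77/150·1 = 1/2 ✓
b·c²: (-26/1125)·9/4 + (-9/500)·64/9 + 77/150·1 = 1/3 ✓
b·Ac: (-9/500)·25/18 + 77/150·115/308 = 1/6 ✓
b·c³: (-26/1125)·(-27/8) + (-9/500)·512/27 + 77/150·1 = 1/4 ✓
b·(c∘Ac): (-9/500)·100/27 + 77/150·115/308 = 1/8 ✓
b·Ac²: (-9/500)·(-25/12) + 77/150·5/56 = 1/12 ✓
b·A²c: 77/150·25/308 = 1/24 ✓; 4 stages ⇒ order 4.

4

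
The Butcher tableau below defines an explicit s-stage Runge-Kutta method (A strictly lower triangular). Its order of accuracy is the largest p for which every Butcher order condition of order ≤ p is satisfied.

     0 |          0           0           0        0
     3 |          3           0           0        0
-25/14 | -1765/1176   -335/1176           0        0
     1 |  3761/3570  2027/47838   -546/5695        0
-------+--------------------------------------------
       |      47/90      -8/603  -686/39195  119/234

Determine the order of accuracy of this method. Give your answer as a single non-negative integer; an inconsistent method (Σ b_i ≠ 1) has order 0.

b = (47/90, -8/603, -686/39195, 119/234)
c = (0, 3, -25/14, 1)
Ac = (0, 0, -335/392, 71/238)
Σ b_i: 47/90·1 + (-8/603)·1 + (-686/39195)·1 + 119/234·1 = 1 ✓
b·c: (-8/603)·3 + (-686/39195)·(-25/14) + 119/234·1 = 1/2 ✓
b·c²: (-8/603)·9 + (-686/39195)·625/196 + 119/234·1 = 1/3 ✓
b·Ac: (-686/39195)·(-335/392) + 119/234·71/238 = 1/6 ✓
b·c³: (-8/603)·27 + (-686/39195)·(-15625/2744) + 119/234·1 = 1/4 ✓
b·(c∘Ac): (-686/39195)·8375/5488 + 119/234·71/238 = 1/8 ✓
b·Ac²: (-686/39195)·(-1005/392) + 119/234·9/119 = 1/12 ✓
b·A²c: 119/234·39/476 = 1/24 ✓; 4 stages ⇒ order 4.

4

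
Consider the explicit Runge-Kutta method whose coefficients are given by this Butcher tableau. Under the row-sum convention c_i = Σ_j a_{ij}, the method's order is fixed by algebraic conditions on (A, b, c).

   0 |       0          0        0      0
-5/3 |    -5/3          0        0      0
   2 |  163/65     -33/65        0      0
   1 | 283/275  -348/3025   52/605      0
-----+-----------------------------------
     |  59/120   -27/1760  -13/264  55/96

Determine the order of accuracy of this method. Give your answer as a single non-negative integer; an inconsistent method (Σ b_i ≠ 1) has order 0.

4

b = (59/120, -27/1760, -13/264, 55/96)
c = (0, -5/3, 2, 1)
Ac = (0, 0, 11/13, 4/11)
Σ b_i: 59/120·1 + (-27/1760)·1 + (-13/264)·1 + 55/96·1 = 1 ✓
b·c: (-27/1760)·(-5/3) + (-13/264)·2 + 55/96·1 = 1/2 ✓
b·c²: (-27/1760)·25/9 + (-13/264)·4 + 55/96·1 = 1/3 ✓
b·Ac: (-13/264)·11/13 + 55/96·4/11 = 1/6 ✓
b·c³: (-27/1760)·(-125/27) + (-13/264)·8 + 55/96·1 = 1/4 ✓
b·(c∘Ac): (-13/264)·22/13 + 55/96·4/11 = 1/8 ✓
b·Ac²: (-13/264)·(-55/39) + 55/96·4/165 = 1/12 ✓
b·A²c: 55/96·4/55 = 1/24 ✓; 4 stages ⇒ order 4.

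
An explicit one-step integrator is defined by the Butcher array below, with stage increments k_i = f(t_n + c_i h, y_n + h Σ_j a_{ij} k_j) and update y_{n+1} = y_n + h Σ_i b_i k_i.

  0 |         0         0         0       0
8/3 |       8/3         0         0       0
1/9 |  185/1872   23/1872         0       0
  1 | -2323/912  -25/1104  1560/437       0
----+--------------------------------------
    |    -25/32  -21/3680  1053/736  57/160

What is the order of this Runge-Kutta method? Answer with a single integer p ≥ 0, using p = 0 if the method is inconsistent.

b = (-25/32, -21/3680, 1053/736, 57/160)
c = (0, 8/3, 1/9, 1)
Ac = (0, 0, 23/702, 115/342)
Σ b_i: (-25/32)·1 + (-21/3680)·1 + 1053/736·1 + 57/160·1 = 1 ✓
b·c: (-21/3680)·8/3 + 1053/736·1/9 + 57/160·1 = 1/2 ✓
b·c²: (-21/3680)·64/9 + 1053/736·1/81 + 57/160·1 = 1/3 ✓
b·Ac: 1053/736·23/702 + 57/160·115/342 = 1/6 ✓
b·c³: (-21/3680)·512/27 + 1053/736·1/729 + 57/160·1 = 1/4 ✓
b·(c∘Ac): 1053/736·23/6318 + 57/160·115/342 = 1/8 ✓
b·Ac²: 1053/736·92/1053 + 57/160·(-20/171) = 1/12 ✓
b·A²c: 57/160·20/171 = 1/24 ✓; 4 stages ⇒ order 4.

4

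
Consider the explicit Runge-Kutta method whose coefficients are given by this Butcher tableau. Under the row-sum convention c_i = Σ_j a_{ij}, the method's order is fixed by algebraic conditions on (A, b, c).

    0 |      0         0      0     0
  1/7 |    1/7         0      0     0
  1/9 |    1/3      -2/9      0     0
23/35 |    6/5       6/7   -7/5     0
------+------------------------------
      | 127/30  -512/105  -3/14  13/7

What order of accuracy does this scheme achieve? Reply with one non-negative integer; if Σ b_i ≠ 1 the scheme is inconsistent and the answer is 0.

2

b = (127/30, -512/105, -3/14, 13/7)
c = (0, 1/7, 1/9, 23/35)
Ac = (0, 0, -2/63, -73/2205)
Σ b_i: 127/30·1 + (-512/105)·1 + (-3/14)·1 + 13/7·1 = 1 ✓
b·c: (-512/105)·1/7 + (-3/14)·1/9 + 13/7·23/35 = 1/2 ✓
b·c²: (-512/105)·1/49 + (-3/14)·1/81 + 13/7·529/1225 = 324053/463050 ≠ 1/3 ⇒ order 2.
b·Ac: (-3/14)·(-2/63) + 13/7·(-73/2205) = -844/15435 ≠ 1/6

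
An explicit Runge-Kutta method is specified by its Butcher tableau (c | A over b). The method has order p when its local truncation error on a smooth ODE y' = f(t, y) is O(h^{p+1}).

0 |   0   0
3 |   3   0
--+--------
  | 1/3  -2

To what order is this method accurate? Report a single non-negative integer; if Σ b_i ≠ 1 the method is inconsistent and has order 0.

b = (1/3, -2)
c = (0, 3)
Σ b_i: 1/3·1 + (-2)·1 = -5/3 ≠ 1 ⇒ order 0.

0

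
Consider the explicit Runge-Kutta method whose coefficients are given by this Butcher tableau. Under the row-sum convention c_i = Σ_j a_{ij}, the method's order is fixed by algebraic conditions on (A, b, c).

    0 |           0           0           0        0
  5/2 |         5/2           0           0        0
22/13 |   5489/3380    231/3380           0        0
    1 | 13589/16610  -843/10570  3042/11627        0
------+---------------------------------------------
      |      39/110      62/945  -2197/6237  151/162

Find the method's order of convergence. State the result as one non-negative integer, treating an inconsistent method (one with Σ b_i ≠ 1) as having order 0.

4

b = (39/110, 62/945, -2197/6237, 151/162)
c = (0, 5/2, 22/13, 1)
Ac = (0, 0, 231/1352, 147/604)
Σ b_i: 39/110·1 + 62/945·1 + (-2197/6237)·1 + 151/162·1 = 1 ✓
b·c: 62/945·5/2 + (-2197/6237)·22/13 + 151/162·1 = 1/2 ✓
b·c²: 62/945·25/4 + (-2197/6237)·484/169 + 151/162·1 = 1/3 ✓
b·Ac: (-2197/6237)·231/1352 + 151/162·147/604 = 1/6 ✓
b·c³: 62/945·125/8 + (-2197/6237)·10648/2197 + 151/162·1 = 1/4 ✓
b·(c∘Ac): (-2197/6237)·2541/8788 + 151/162·147/604 = 1/8 ✓
b·Ac²: (-2197/6237)·1155/2704 + 151/162·303/1208 = 1/12 ✓
b·A²c: 151/162·27/604 = 1/24 ✓; 4 stages ⇒ order 4.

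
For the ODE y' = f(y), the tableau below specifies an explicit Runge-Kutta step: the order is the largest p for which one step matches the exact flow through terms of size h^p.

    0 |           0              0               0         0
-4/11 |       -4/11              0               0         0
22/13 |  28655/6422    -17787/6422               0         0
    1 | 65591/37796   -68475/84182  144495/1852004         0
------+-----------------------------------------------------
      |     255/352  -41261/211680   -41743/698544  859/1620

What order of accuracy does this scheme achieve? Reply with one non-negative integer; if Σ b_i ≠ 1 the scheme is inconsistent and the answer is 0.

4

b = (255/352, -41261/211680, -41743/698544, 859/1620)
c = (0, -4/11, 22/13, 1)
Ac = (0, 0, 3234/3211, 735/1718)
Σ b_i: 255/352·1 + (-41261/211680)·1 + (-41743/698544)·1 + 859/1620·1 = 1 ✓
b·c: (-41261/211680)·(-4/11) + (-41743/698544)·22/13 + 859/1620·1 = 1/2 ✓
b·c²: (-41261/211680)·16/121 + (-41743/698544)·484/169 + 859/1620·1 = 1/3 ✓
b·Ac: (-41743/698544)·3234/3211 + 859/1620·735/1718 = 1/6 ✓
b·c³: (-41261/211680)·(-64/1331) + (-41743/698544)·10648/2197 + 859/1620·1 = 1/4 ✓
b·(c∘Ac): (-41743/698544)·71148/41743 + 859/1620·735/1718 = 1/8 ✓
b·Ac²: (-41743/698544)·(-1176/3211) + 859/1620·1095/9449 = 1/12 ✓
b·A²c: 859/1620·135/1718 = 1/24 ✓; 4 stages ⇒ order 4.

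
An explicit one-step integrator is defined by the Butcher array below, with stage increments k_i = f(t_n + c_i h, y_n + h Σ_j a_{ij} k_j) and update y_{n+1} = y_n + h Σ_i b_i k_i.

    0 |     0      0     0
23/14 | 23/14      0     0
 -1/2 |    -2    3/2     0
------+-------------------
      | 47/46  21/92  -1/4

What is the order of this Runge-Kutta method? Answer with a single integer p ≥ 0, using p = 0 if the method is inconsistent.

b = (47/46, 21/92, -1/4)
c = (0, 23/14, -1/2)
Ac = (0, 0, 69/28)
Σ b_i: 47/46·1 + 21/92·1 + (-1/4)·1 = 1 ✓
b·c: 21/92·23/14 + (-1/4)·(-1/2) = 1/2 ✓
b·c²: 21/92·529/196 + (-1/4)·1/4 = 31/56 ≠ 1/3 ⇒ order 2.
b·Ac: (-1/4)·69/28 = -69/112 ≠ 1/6

2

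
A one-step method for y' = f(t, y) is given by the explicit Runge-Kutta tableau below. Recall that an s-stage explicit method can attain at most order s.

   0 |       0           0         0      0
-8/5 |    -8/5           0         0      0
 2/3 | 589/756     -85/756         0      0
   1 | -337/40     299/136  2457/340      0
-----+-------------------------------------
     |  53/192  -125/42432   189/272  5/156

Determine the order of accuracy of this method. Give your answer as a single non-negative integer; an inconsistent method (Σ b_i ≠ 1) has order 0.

4

b = (53/192, -125/42432, 189/272, 5/156)
c = (0, -8/5, 2/3, 1)
Ac = (0, 0, 34/189, 13/10)
Σ b_i: 53/192·1 + (-125/42432)·1 + 189/272·1 + 5/156·1 = 1 ✓
b·c: (-125/42432)·(-8/5) + 189/272·2/3 + 5/156·1 = 1/2 ✓
b·c²: (-125/42432)·64/25 + 189/272·4/9 + 5/156·1 = 1/3 ✓
b·Ac: 189/272·34/189 + 5/156·13/10 = 1/6 ✓
b·c³: (-125/42432)·(-512/125) + 189/272·8/27 + 5/156·1 = 1/4 ✓
b·(c∘Ac): 189/272·68/567 + 5/156·13/10 = 1/8 ✓
b·Ac²: 189/272·(-272/945) + 5/156·221/25 = 1/12 ✓
b·A²c: 5/156·13/10 = 1/24 ✓; 4 stages ⇒ order 4.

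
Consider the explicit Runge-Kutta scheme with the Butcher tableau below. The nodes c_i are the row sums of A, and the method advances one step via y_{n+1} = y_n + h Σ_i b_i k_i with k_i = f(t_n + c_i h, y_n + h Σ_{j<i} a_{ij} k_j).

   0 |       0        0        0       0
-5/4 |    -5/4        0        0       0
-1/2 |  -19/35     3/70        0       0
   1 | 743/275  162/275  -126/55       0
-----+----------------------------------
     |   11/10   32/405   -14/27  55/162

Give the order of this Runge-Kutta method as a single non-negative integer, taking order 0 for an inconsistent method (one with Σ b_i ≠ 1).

b = (11/10, 32/405, -14/27, 55/162)
c = (0, -5/4, -1/2, 1)
Ac = (0, 0, -3/56, 9/22)
Σ b_i: 11/10·1 + 32/405·1 + (-14/27)·1 + 55/162·1 = 1 ✓
b·c: 32/405·(-5/4) + (-14/27)·(-1/2) + 55/162·1 = 1/2 ✓
b·c²: 32/405·25/16 + (-14/27)·1/4 + 55/162·1 = 1/3 ✓
b·Ac: (-14/27)·(-3/56) + 55/162·9/22 = 1/6 ✓
b·c³: 32/405·(-125/64) + (-14/27)·(-1/8) + 55/162·1 = 1/4 ✓
b·(c∘Ac): (-14/27)·3/112 + 55/162·9/22 = 1/8 ✓
b·Ac²: (-14/27)·15/224 + 55/162·153/440 = 1/12 ✓
b·A²c: 55/162·27/220 = 1/24 ✓; 4 stages ⇒ order 4.

4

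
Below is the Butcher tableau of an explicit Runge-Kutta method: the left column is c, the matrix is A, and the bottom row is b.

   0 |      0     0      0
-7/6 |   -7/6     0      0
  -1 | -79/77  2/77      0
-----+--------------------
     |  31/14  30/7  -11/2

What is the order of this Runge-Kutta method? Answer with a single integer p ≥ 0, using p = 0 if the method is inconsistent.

3

b = (31/14, 30/7, -11/2)
c = (0, -7/6, -1)
Ac = (0, 0, -1/33)
Σ b_i: 31/14·1 + 30/7·1 + (-11/2)·1 = 1 ✓
b·c: 30/7·(-7/6) + (-11/2)·(-1) = 1/2 ✓
b·c²: 30/7·49/36 + (-11/2)·1 = 1/3 ✓
b·Ac: (-11/2)·(-1/33) = 1/6 ✓; 3 stages ⇒ order 3.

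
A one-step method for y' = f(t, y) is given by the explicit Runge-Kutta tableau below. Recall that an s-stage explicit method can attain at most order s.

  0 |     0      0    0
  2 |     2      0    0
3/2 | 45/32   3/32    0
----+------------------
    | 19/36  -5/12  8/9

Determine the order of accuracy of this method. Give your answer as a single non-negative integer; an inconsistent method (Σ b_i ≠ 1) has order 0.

3

b = (19/36, -5/12, 8/9)
c = (0, 2, 3/2)
Ac = (0, 0, 3/16)
Σ b_i: 19/36·1 + (-5/12)·1 + 8/9·1 = 1 ✓
b·c: (-5/12)·2 + 8/9·3/2 = 1/2 ✓
b·c²: (-5/12)·4 + 8/9·9/4 = 1/3 ✓
b·Ac: 8/9·3/16 = 1/6 ✓; 3 stages ⇒ order 3.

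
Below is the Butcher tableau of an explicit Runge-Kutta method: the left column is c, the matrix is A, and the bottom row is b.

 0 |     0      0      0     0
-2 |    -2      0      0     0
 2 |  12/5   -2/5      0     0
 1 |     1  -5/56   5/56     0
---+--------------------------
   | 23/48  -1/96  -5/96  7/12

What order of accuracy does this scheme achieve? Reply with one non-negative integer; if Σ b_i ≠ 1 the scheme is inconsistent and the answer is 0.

b = (23/48, -1/96, -5/96, 7/12)
c = (0, -2, 2, 1)
Ac = (0, 0, 4/5, 5/14)
Σ b_i: 23/48·1 + (-1/96)·1 + (-5/96)·1 + 7/12·1 = 1 ✓
b·c: (-1/96)·(-2) + (-5/96)·2 + 7/12·1 = 1/2 ✓
b·c²: (-1/96)·4 + (-5/96)·4 + 7/12·1 = 1/3 ✓
b·Ac: (-5/96)·4/5 + 7/12·5/14 = 1/6 ✓
b·c³: (-1/96)·(-8) + (-5/96)·8 + 7/12·1 = 1/4 ✓
b·(c∘Ac): (-5/96)·8/5 + 7/12·5/14 = 1/8 ✓
b·Ac²: (-5/96)·(-8/5) = 1/12 ✓
b·A²c: 7/12·1/14 = 1/24 ✓; 4 stages ⇒ order 4.

4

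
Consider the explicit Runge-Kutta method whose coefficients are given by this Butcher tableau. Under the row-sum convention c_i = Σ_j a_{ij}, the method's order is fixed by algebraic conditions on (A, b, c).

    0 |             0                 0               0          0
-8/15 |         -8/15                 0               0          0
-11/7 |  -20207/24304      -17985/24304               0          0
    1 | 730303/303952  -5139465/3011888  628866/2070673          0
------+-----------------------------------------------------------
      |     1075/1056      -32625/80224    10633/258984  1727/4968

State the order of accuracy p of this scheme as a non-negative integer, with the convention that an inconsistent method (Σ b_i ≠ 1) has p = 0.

b = (1075/1056, -32625/80224, 10633/258984, 1727/4968)
c = (0, -8/15, -11/7, 1)
Ac = (0, 0, 1199/3038, 1495/3454)
Σ b_i: 1075/1056·1 + (-32625/80224)·1 + 10633/258984·1 + 1727/4968·1 = 1 ✓
b·c: (-32625/80224)·(-8/15) + 10633/258984·(-11/7) + 1727/4968·1 = 1/2 ✓
b·c²: (-32625/80224)·64/225 + 10633/258984·121/49 + 1727/4968·1 = 1/3 ✓
b·Ac: 10633/258984·1199/3038 + 1727/4968·1495/3454 = 1/6 ✓
b·c³: (-32625/80224)·(-512/3375) + 10633/258984·(-1331/343) + 1727/4968·1 = 1/4 ✓
b·(c∘Ac): 10633/258984·(-13189/21266) + 1727/4968·1495/3454 = 1/8 ✓
b·Ac²: 10633/258984·(-4796/22785) + 1727/4968·6854/25905 = 1/12 ✓
b·A²c: 1727/4968·207/1727 = 1/24 ✓; 4 stages ⇒ order 4.

4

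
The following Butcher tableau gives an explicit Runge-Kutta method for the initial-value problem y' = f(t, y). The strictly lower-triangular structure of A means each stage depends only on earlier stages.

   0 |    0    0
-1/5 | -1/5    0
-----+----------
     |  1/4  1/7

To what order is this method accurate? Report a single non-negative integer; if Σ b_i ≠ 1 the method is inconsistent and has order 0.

0

b = (1/4, 1/7)
c = (0, -1/5)
Σ b_i: 1/4·1 + 1/7·1 = 11/28 ≠ 1 ⇒ order 0.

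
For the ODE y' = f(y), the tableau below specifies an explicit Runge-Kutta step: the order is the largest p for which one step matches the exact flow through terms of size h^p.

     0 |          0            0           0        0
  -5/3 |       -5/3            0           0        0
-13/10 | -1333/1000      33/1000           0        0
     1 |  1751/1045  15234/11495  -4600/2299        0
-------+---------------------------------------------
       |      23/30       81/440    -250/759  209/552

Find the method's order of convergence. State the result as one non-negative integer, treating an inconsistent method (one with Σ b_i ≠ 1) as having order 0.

b = (23/30, 81/440, -250/759, 209/552)
c = (0, -5/3, -13/10, 1)
Ac = (0, 0, -11/200, 82/209)
Σ b_i: 23/30·1 + 81/440·1 + (-250/759)·1 + 209/552·1 = 1 ✓
b·c: 81/440·(-5/3) + (-250/759)·(-13/10) + 209/552·1 = 1/2 ✓
b·c²: 81/440·25/9 + (-250/759)·169/100 + 209/552·1 = 1/3 ✓
b·Ac: (-250/759)·(-11/200) + 209/552·82/209 = 1/6 ✓
b·c³: 81/440·(-125/27) + (-250/759)·(-2197/1000) + 209/552·1 = 1/4 ✓
b·(c∘Ac): (-250/759)·143/2000 + 209/552·82/209 = 1/8 ✓
b·Ac²: (-250/759)·11/120 + 209/552·188/627 = 1/12 ✓
b·A²c: 209/552·23/209 = 1/24 ✓; 4 stages ⇒ order 4.

4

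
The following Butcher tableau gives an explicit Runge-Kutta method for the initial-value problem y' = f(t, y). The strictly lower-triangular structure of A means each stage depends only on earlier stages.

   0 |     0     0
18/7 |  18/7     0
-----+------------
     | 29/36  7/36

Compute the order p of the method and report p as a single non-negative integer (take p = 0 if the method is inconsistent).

2

b = (29/36, 7/36)
c = (0, 18/7)
Σ b_i: 29/36·1 + 7/36·1 = 1 ✓
b·c: 7/36·18/7 = 1/2 ✓; 2 stages ⇒ order 2.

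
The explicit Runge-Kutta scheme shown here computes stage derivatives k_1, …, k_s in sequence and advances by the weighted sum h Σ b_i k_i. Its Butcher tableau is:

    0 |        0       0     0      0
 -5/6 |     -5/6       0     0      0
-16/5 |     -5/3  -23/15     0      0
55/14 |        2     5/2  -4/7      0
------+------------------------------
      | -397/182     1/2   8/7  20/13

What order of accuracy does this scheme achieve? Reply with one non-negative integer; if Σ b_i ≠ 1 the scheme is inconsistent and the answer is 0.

1

b = (-397/182, 1/2, 8/7, 20/13)
c = (0, -5/6, -16/5, 55/14)
Ac = (0, 0, 23/18, -107/420)
Σ b_i: (-397/182)·1 + 1/2·1 + 8/7·1 + 20/13·1 = 1 ✓
b·c: 1/2·(-5/6) + 8/7·(-16/5) + 20/13·55/14 = 10757/5460 ≠ 1/2 ⇒ order 1.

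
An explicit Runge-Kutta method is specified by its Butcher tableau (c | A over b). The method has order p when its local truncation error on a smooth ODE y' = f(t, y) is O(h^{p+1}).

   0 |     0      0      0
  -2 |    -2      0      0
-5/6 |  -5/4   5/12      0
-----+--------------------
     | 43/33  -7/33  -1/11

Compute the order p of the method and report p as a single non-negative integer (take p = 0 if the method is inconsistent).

b = (43/33, -7/33, -1/11)
c = (0, -2, -5/6)
Ac = (0, 0, -5/6)
Σ b_i: 43/33·1 + (-7/33)·1 + (-1/11)·1 = 1 ✓
b·c: (-7/33)·(-2) + (-1/11)·(-5/6) = 1/2 ✓
b·c²: (-7/33)·4 + (-1/11)·25/36 = -361/396 ≠ 1/3 ⇒ order 2.
b·Ac: (-1/11)·(-5/6) = 5/66 ≠ 1/6

2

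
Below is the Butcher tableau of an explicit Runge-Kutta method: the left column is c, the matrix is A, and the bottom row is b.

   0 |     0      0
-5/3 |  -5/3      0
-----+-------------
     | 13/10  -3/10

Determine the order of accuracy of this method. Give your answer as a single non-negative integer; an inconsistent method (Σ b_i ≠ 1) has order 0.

b = (13/10, -3/10)
c = (0, -5/3)
Σ b_i: 13/10·1 + (-3/10)·1 = 1 ✓
b·c: (-3/10)·(-5/3) = 1/2 ✓; 2 stages ⇒ order 2.

2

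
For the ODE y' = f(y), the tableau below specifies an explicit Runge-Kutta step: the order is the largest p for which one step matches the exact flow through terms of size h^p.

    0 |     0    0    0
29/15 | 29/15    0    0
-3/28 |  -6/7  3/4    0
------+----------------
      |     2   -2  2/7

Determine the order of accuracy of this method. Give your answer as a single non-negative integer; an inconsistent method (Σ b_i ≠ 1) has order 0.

b = (2, -2, 2/7)
c = (0, 29/15, -3/28)
Ac = (0, 0, 29/20)
Σ b_i: 2·1 + (-2)·1 + 2/7·1 = 2/7 ≠ 1 ⇒ order 0.

0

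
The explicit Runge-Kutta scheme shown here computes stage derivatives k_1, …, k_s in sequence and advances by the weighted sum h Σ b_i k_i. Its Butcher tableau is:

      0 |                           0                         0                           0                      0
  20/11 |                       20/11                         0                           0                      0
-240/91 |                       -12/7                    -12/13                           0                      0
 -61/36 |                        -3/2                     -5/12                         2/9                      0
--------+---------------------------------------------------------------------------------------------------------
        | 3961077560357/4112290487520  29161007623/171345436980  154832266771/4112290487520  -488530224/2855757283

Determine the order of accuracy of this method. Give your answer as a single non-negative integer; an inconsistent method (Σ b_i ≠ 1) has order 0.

3

b = (3961077560357/4112290487520, 29161007623/171345436980, 154832266771/4112290487520, -488530224/2855757283)
c = (0, 20/11, -240/91, -61/36)
Ac = (0, 0, -240/143, -1345/1001)
Σ b_i: 3961077560357/4112290487520·1 + 29161007623/171345436980·1 + 154832266771/4112290487520·1 + (-488530224/2855757283)·1 = 1 ✓
b·c: 29161007623/171345436980·20/11 + 154832266771/4112290487520·(-240/91) + (-488530224/2855757283)·(-61/36) = 1/2 ✓
b·c²: 29161007623/171345436980·400/121 + 154832266771/4112290487520·57600/8281 + (-488530224/2855757283)·3721/1296 = 1/3 ✓
b·Ac: 154832266771/4112290487520·(-240/143) + (-488530224/2855757283)·(-1345/1001) = 1/6 ✓
b·c³: 29161007623/171345436980·8000/1331 + 154832266771/4112290487520·(-13824000/753571) + (-488530224/2855757283)·(-226981/46656) = 359507353928117/308730208350564 ≠ 1/4 ⇒ order 3.
b·(c∘Ac): 154832266771/4112290487520·57600/13013 + (-488530224/2855757283)·82045/36036 = -6999637100/31413330113 ≠ 1/8
b·Ac²: 154832266771/4112290487520·(-4800/1573) + (-488530224/2855757283)·505900/3006003 = -1232196782870/8575839120849 ≠ 1/12
b·A²c: (-488530224/2855757283)·(-160/429) = 2004226560/31413330113 ≠ 1/24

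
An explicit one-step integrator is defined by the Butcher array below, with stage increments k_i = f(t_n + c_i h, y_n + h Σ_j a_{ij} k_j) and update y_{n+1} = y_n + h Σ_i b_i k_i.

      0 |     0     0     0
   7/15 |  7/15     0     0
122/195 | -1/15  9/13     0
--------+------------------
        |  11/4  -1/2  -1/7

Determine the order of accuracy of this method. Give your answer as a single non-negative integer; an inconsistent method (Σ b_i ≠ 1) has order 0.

0

b = (11/4, -1/2, -1/7)
c = (0, 7/15, 122/195)
Ac = (0, 0, 21/65)
Σ b_i: 11/4·1 + (-1/2)·1 + (-1/7)·1 = 59/28 ≠ 1 ⇒ order 0.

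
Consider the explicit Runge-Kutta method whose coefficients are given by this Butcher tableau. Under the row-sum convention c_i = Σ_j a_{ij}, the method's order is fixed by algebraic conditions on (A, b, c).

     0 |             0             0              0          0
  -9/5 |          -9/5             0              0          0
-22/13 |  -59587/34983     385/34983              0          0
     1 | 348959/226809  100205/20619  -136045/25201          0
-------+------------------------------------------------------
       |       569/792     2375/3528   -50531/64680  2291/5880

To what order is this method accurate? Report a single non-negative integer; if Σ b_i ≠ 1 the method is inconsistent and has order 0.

b = (569/792, 2375/3528, -50531/64680, 2291/5880)
c = (0, -9/5, -22/13, 1)
Ac = (0, 0, -77/3887, 889/2291)
Σ b_i: 569/792·1 + 2375/3528·1 + (-50531/64680)·1 + 2291/5880·1 = 1 ✓
b·c: 2375/3528·(-9/5) + (-50531/64680)·(-22/13) + 2291/5880·1 = 1/2 ✓
b·c²: 2375/3528·81/25 + (-50531/64680)·484/169 + 2291/5880·1 = 1/3 ✓
b·Ac: (-50531/64680)·(-77/3887) + 2291/5880·889/2291 = 1/6 ✓
b·c³: 2375/3528·(-729/125) + (-50531/64680)·(-10648/2197) + 2291/5880·1 = 1/4 ✓
b·(c∘Ac): (-50531/64680)·1694/50531 + 2291/5880·889/2291 = 1/8 ✓
b·Ac²: (-50531/64680)·693/19435 + 2291/5880·3269/11455 = 1/12 ✓
b·A²c: 2291/5880·245/2291 = 1/24 ✓; 4 stages ⇒ order 4.

4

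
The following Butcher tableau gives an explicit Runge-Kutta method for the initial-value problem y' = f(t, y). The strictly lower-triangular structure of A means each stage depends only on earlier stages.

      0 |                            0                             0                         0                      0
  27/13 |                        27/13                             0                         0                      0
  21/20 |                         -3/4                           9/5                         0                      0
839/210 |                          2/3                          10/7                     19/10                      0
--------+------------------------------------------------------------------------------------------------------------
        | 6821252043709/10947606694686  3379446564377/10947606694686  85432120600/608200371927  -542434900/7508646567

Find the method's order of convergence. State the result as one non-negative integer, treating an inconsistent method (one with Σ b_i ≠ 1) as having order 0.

3

b = (6821252043709/10947606694686, 3379446564377/10947606694686, 85432120600/608200371927, -542434900/7508646567)
c = (0, 27/13, 21/20, 839/210)
Ac = (0, 0, 243/65, 90309/18200)
Σ b_i: 6821252043709/10947606694686·1 + 3379446564377/10947606694686·1 + 85432120600/608200371927·1 + (-542434900/7508646567)·1 = 1 ✓
b·c: 3379446564377/10947606694686·27/13 + 85432120600/608200371927·21/20 + (-542434900/7508646567)·839/210 = 1/2 ✓
b·c²: 3379446564377/10947606694686·729/169 + 85432120600/608200371927·441/400 + (-542434900/7508646567)·703921/44100 = 1/3 ✓
b·Ac: 85432120600/608200371927·243/65 + (-542434900/7508646567)·90309/18200 = 1/6 ✓
b·c³: 3379446564377/10947606694686·19683/2197 + 85432120600/608200371927·9261/8000 + (-542434900/7508646567)·590589719/9261000 = -1238838916724057/737949784604760 ≠ 1/4 ⇒ order 3.
b·(c∘Ac): 85432120600/608200371927·5103/1300 + (-542434900/7508646567)·25256417/1274000 = -1719465898757/1952248107420 ≠ 1/8
b·Ac²: 85432120600/608200371927·6561/845 + (-542434900/7508646567)·39072357/4732000 = 214380950453/433832912760 ≠ 1/12
b·A²c: (-542434900/7508646567)·4617/650 = -1855127358/3615274273 ≠ 1/24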